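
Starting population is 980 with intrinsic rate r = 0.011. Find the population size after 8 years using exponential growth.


r*t = 0.011 * 8 = 0.088
exp(0.088) = 1.09199
N = 980 * 1.09199 = 1070.15 ≈ 1070

1070


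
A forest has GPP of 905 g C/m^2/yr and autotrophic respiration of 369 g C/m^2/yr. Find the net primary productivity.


NPP = GPP - Ra = 905 - 369 = 536 g C/m^2/yr

536 g C/m^2/yr


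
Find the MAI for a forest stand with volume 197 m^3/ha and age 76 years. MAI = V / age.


MAI = 197 / 76 = 2.5921 ≈ 2.59 m^3/ha/yr

2.59 m^3/ha/yr


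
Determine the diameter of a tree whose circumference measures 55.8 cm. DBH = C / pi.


DBH = C / pi = 55.8 / 3.141593 = 17.7617 ≈ 17.76 cm

17.76 cm


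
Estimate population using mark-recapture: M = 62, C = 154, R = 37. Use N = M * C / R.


N = M * C / R = 62 * 154 / 37 = 9548 / 37 = 258.05 ≈ 258

258 individuals


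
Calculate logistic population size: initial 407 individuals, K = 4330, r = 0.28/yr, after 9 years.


(K - N0)/N0 = (4330 - 407)/407 = 3923/407 = 9.63882
r*t = 0.28 * 9 = 2.52; exp(-2.52) = 0.0804596
9.63882 * 0.0804596 = 0.775536
1 + 0.775536 = 1.77554
N = 4330 / 1.77554 = 2438.69 ≈ 2439

2439


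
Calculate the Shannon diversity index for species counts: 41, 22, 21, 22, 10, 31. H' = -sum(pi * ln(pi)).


Total N = 41 + 22 + 21 + 22 + 10 + 31 = 147
Per-species terms:
  p = 41/147 = 0.278912; ln(p) = -1.276859; p*ln(p) = 0.278912 * (-1.276859) = -0.356131
  p = 22/147 = 0.149660; ln(p) = -1.899389; p*ln(p) = 0.149660 * (-1.899389) = -0.284263
  p = 21/147 = 0.142857; ln(p) = -1.945911; p*ln(p) = 0.142857 * (-1.945911) = -0.277987
  p = 22/147 = 0.149660; ln(p) = -1.899389; p*ln(p) = 0.149660 * (-1.899389) = -0.284263
  p = 10/147 = 0.068027; ln(p) = -2.687851; p*ln(p) = 0.068027 * (-2.687851) = -0.182846
  p = 31/147 = 0.210884; ln(p) = -1.556447; p*ln(p) = 0.210884 * (-1.556447) = -0.328230
sum(p*ln(p)) = (-0.356131) + (-0.284263) + (-0.277987) + (-0.284263) + (-0.182846) + (-0.328230) = -1.713720
H' = -(-1.713720) = 1.713720 ≈ 1.7137

1.7137


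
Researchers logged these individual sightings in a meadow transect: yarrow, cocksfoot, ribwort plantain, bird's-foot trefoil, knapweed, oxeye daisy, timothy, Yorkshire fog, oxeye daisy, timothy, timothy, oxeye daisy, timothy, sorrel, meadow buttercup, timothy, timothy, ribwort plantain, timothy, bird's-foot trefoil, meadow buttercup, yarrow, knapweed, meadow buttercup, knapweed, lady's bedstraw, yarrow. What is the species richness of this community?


Total individuals logged = 27
Distinct species (count of individuals): yarrow (3), cocksfoot (1), ribwort plantain (2), bird's-foot trefoil (2), knapweed (3), oxeye daisy (3), timothy (7), Yorkshire fog (1), sorrel (1), meadow buttercup (3), lady's bedstraw (1)
Species richness = number of distinct species = 11

11


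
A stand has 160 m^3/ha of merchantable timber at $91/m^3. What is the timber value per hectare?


Value = 160 * 91 = $14560/ha

$14560/ha


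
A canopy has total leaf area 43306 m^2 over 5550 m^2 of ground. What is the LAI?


LAI = 43306 / 5550 = 7.8029 ≈ 7.80

7.80


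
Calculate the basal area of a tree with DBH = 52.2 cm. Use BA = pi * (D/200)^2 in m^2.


D/200 = 52.2/200 = 0.261 m
(D/200)^2 = 0.261^2 = 0.068121
BA = 3.141593 * 0.068121 = 0.214008 ≈ 0.2140 m^2

0.2140 m^2


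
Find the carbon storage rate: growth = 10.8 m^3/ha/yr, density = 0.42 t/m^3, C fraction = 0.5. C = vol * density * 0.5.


C = 10.8 * 0.42 * 0.5 = 2.268 ≈ 2.27 t C/ha/yr

2.27 t C/ha/yr


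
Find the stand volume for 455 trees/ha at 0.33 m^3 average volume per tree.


V_stand = 455 * 0.33 = 150.15 ≈ 150.2 m^3/ha

150.2 m^3/ha


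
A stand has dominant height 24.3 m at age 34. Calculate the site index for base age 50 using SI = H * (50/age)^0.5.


50/34 = 1.47059
(1.47059)^0.5 = 1.21268
SI = 24.3 * 1.21268 = 29.4681 ≈ 29.5 m

29.5 m


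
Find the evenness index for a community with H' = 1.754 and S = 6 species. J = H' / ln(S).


ln(6) = 1.79176
J = H' / ln(S) = 1.754 / 1.79176 = 0.978926 ≈ 0.9789

0.9789


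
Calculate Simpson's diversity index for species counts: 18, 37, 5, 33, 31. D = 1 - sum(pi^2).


Total N = 18 + 37 + 5 + 33 + 31 = 124
Per-species terms:
  p = 18/124 = 0.145161; p^2 = 0.145161^2 = 0.021072
  p = 37/124 = 0.298387; p^2 = 0.298387^2 = 0.089035
  p = 5/124 = 0.040323; p^2 = 0.040323^2 = 0.001626
  p = 33/124 = 0.266129; p^2 = 0.266129^2 = 0.070825
  p = 31/124 = 0.250000; p^2 = 0.250000^2 = 0.062500
sum(p^2) = 0.021072 + 0.089035 + 0.001626 + 0.070825 + 0.062500 = 0.245058
D = 1 - 0.245058 = 0.754942 ≈ 0.7549

0.7549


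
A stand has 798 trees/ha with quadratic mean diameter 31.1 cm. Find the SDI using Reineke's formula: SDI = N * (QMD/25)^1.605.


QMD/25 = 31.1/25 = 1.244
(1.244)^1.605 = exp(1.605 * ln(1.244)) = exp(1.605 * 0.218332) = exp(0.350423) = 1.41967
SDI = 798 * 1.41967 = 1132.90 ≈ 1133

1133


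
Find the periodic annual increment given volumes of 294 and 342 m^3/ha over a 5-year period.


PAI = (V2 - V1) / period = (342 - 294) / 5 = 48 / 5 = 9.60 m^3/ha/yr

9.60 m^3/ha/yr


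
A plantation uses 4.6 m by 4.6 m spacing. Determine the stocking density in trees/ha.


N = 10000 / 4.6^2 = 10000 / 21.16 = 472.590 ≈ 473 trees/ha

473 trees/ha


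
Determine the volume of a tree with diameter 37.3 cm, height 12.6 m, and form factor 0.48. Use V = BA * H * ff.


(D/200)^2 = (37.3/200)^2 = 0.1865^2 = 0.03478225
BA = 3.141593 * 0.03478225 = 0.109272 m^2
V = 0.109272 * 12.6 * 0.48 = 0.660877 ≈ 0.661 m^3

0.661 m^3


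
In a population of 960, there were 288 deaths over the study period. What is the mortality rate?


Mortality rate = 288 / 960 = 0.3000

0.3000


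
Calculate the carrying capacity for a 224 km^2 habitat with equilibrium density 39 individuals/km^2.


K = 39 * 224 = 8736 individuals

8736 individuals


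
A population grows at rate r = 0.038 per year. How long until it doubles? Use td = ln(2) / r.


td = ln(2) / 0.038 = 0.693147 / 0.038 = 18.2407 ≈ 18.2 years

18.2 years


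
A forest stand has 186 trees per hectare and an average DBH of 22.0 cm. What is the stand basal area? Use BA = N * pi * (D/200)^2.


(D/200)^2 = (22.0/200)^2 = 0.11^2 = 0.0121
Individual BA = 3.141593 * 0.0121 = 0.0380133 m^2
Stand BA = 186 * 0.0380133 = 7.07047 ≈ 7.07 m^2/ha

7.07 m^2/ha


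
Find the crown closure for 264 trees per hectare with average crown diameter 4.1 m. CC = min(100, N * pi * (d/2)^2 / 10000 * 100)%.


(d/2)^2 = (4.1/2)^2 = 2.05^2 = 4.2025
Crown area = 3.141593 * 4.2025 = 13.2025 m^2
N * area / 10000 * 100 = 264 * 13.2025 / 10000 * 100 = 34.8546
CC = min(100, 34.8546) = 34.8546 ≈ 34.9%

34.9%


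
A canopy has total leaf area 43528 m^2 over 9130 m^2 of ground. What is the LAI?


LAI = 43528 / 9130 = 4.7676 ≈ 4.77

4.77


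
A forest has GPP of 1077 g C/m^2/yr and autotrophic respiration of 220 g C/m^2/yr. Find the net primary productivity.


NPP = GPP - Ra = 1077 - 220 = 857 g C/m^2/yr

857 g C/m^2/yr


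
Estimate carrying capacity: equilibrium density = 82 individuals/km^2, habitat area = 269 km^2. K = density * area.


K = 82 * 269 = 22058 individuals

22058 individuals


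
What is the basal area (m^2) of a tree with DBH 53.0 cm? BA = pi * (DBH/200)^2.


D/200 = 53.0/200 = 0.265 m
(D/200)^2 = 0.265^2 = 0.070225
BA = 3.141593 * 0.070225 = 0.220618 ≈ 0.2206 m^2

0.2206 m^2


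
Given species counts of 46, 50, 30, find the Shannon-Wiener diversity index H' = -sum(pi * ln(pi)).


Total N = 46 + 50 + 30 = 126
Per-species terms:
  p = 46/126 = 0.365079; ln(p) = -1.007642; p*ln(p) = 0.365079 * (-1.007642) = -0.367869
  p = 50/126 = 0.396825; ln(p) = -0.924260; p*ln(p) = 0.396825 * (-0.924260) = -0.366769
  p = 30/126 = 0.238095; ln(p) = -1.435086; p*ln(p) = 0.238095 * (-1.435086) = -0.341687
sum(p*ln(p)) = (-0.367869) + (-0.366769) + (-0.341687) = -1.076325
H' = -(-1.076325) = 1.076325 ≈ 1.0763

1.0763


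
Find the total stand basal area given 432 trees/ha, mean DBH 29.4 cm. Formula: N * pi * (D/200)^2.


(D/200)^2 = (29.4/200)^2 = 0.147^2 = 0.021609
Individual BA = 3.141593 * 0.021609 = 0.0678867 m^2
Stand BA = 432 * 0.0678867 = 29.3271 ≈ 29.33 m^2/ha

29.33 m^2/ha


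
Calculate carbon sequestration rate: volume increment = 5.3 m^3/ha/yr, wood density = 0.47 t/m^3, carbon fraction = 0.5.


C = 5.3 * 0.47 * 0.5 = 1.2455 ≈ 1.25 t C/ha/yr

1.25 t C/ha/yr


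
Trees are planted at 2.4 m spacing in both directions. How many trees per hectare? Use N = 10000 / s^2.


N = 10000 / 2.4^2 = 10000 / 5.76 = 1736.11 ≈ 1736 trees/ha

1736 trees/ha


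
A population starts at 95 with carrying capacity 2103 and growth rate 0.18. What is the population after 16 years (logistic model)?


(K - N0)/N0 = (2103 - 95)/95 = 2008/95 = 21.1368
r*t = 0.18 * 16 = 2.88; exp(-2.88) = 0.0561348
21.1368 * 0.0561348 = 1.18651
1 + 1.18651 = 2.18651
N = 2103 / 2.18651 = 961.807 ≈ 962

962


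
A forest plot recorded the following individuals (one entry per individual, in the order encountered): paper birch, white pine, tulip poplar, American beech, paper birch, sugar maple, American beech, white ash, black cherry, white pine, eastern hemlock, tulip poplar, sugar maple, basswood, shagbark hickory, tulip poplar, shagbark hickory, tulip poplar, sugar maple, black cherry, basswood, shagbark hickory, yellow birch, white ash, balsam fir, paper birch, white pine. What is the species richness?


Total individuals logged = 27
Distinct species (count of individuals): paper birch (3), white pine (3), tulip poplar (4), American beech (2), sugar maple (3), white ash (2), black cherry (2), eastern hemlock (1), basswood (2), shagbark hickory (3), yellow birch (1), balsam fir (1)
Species richness = number of distinct species = 12

12


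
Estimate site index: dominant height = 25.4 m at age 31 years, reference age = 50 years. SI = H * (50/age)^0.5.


50/31 = 1.61290
(1.61290)^0.5 = 1.27000
SI = 25.4 * 1.27000 = 32.2580 ≈ 32.3 m

32.3 m


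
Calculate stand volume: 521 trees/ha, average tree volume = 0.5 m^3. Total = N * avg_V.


V_stand = 521 * 0.5 = 260.5 m^3/ha

260.5 m^3/ha


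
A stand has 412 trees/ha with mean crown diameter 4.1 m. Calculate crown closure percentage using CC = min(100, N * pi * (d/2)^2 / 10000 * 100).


(d/2)^2 = (4.1/2)^2 = 2.05^2 = 4.2025
Crown area = 3.141593 * 4.2025 = 13.2025 m^2
N * area / 10000 * 100 = 412 * 13.2025 / 10000 * 100 = 54.3943
CC = min(100, 54.3943) = 54.3943 ≈ 54.4%

54.4%


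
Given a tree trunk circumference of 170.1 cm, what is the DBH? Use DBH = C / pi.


DBH = C / pi = 170.1 / 3.141593 = 54.1445 ≈ 54.14 cm

54.14 cm


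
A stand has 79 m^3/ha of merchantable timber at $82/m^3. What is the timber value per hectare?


Value = 79 * 82 = $6478/ha

$6478/ha


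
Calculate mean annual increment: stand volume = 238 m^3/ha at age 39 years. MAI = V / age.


MAI = 238 / 39 = 6.1026 ≈ 6.10 m^3/ha/yr

6.10 m^3/ha/yr


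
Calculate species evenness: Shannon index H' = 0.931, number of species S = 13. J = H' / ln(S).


ln(13) = 2.56495
J = H' / ln(S) = 0.931 / 2.56495 = 0.362970 ≈ 0.3630

0.3630


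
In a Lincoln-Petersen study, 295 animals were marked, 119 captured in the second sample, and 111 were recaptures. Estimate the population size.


N = M * C / R = 295 * 119 / 111 = 35105 / 111 = 316.26 ≈ 316

316 individuals


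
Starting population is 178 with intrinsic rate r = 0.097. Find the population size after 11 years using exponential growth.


r*t = 0.097 * 11 = 1.067
exp(1.067) = 2.90665
N = 178 * 2.90665 = 517.384 ≈ 517

517


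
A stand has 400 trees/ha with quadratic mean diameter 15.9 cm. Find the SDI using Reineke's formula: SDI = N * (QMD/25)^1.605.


QMD/25 = 15.9/25 = 0.636
(0.636)^1.605 = exp(1.605 * ln(0.636)) = exp(1.605 * (-0.452557)) = exp(-0.726354) = 0.483669
SDI = 400 * 0.483669 = 193.468 ≈ 193

193


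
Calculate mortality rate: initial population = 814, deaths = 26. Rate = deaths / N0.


Mortality rate = 26 / 814 = 0.031941 ≈ 0.0319

0.0319


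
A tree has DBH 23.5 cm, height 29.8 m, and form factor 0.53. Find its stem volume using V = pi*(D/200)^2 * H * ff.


(D/200)^2 = (23.5/200)^2 = 0.1175^2 = 0.01380625
BA = 3.141593 * 0.01380625 = 0.0433736 m^2
V = 0.0433736 * 29.8 * 0.53 = 0.685043 ≈ 0.685 m^3

0.685 m^3


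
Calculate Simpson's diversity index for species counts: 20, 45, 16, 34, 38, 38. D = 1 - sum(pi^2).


Total N = 20 + 45 + 16 + 34 + 38 + 38 = 191
Per-species terms:
  p = 20/191 = 0.104712; p^2 = 0.104712^2 = 0.010965
  p = 45/191 = 0.235602; p^2 = 0.235602^2 = 0.055508
  p = 16/191 = 0.083770; p^2 = 0.083770^2 = 0.007017
  p = 34/191 = 0.178010; p^2 = 0.178010^2 = 0.031688
  p = 38/191 = 0.198953; p^2 = 0.198953^2 = 0.039582
  p = 38/191 = 0.198953; p^2 = 0.198953^2 = 0.039582
sum(p^2) = 0.010965 + 0.055508 + 0.007017 + 0.031688 + 0.039582 + 0.039582 = 0.184342
D = 1 - 0.184342 = 0.815658 ≈ 0.8157

0.8157


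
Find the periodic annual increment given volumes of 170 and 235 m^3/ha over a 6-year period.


PAI = (V2 - V1) / period = (235 - 170) / 6 = 65 / 6 = 10.8333 ≈ 10.83 m^3/ha/yr

10.83 m^3/ha/yr


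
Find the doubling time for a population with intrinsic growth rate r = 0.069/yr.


td = ln(2) / 0.069 = 0.693147 / 0.069 = 10.0456 ≈ 10.0 years

10.0 years


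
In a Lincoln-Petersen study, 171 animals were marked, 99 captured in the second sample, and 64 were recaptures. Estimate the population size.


N = M * C / R = 171 * 99 / 64 = 16929 / 64 = 264.52 ≈ 265

265 individuals


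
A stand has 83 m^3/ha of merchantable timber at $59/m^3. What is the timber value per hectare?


Value = 83 * 59 = $4897/ha

$4897/ha


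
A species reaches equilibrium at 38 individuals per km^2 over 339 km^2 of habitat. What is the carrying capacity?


K = 38 * 339 = 12882 individuals

12882 individuals


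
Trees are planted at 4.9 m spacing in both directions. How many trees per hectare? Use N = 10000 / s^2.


N = 10000 / 4.9^2 = 10000 / 24.01 = 416.493 ≈ 416 trees/ha

416 trees/ha


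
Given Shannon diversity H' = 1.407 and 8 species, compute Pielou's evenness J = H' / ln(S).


ln(8) = 2.07944
J = H' / ln(S) = 1.407 / 2.07944 = 0.676624 ≈ 0.6766

0.6766


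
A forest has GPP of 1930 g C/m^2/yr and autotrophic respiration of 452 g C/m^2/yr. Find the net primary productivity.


NPP = GPP - Ra = 1930 - 452 = 1478 g C/m^2/yr

1478 g C/m^2/yr


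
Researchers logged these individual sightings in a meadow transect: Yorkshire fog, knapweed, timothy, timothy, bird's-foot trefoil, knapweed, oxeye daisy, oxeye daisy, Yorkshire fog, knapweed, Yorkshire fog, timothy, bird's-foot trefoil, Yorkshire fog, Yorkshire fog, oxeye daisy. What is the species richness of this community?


Total individuals logged = 16
Distinct species (count of individuals): Yorkshire fog (5), knapweed (3), timothy (3), bird's-foot trefoil (2), oxeye daisy (3)
Species richness = number of distinct species = 5

5


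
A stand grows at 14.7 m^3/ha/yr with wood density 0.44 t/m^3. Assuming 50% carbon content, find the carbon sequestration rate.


C = 14.7 * 0.44 * 0.5 = 3.234 ≈ 3.23 t C/ha/yr

3.23 t C/ha/yr


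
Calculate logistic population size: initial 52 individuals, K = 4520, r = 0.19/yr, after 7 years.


(K - N0)/N0 = (4520 - 52)/52 = 4468/52 = 85.9231
r*t = 0.19 * 7 = 1.33; exp(-1.33) = 0.264477
85.9231 * 0.264477 = 22.7247
1 + 22.7247 = 23.7247
N = 4520 / 23.7247 = 190.519 ≈ 191

191


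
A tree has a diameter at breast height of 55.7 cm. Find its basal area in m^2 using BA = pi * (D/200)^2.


D/200 = 55.7/200 = 0.2785 m
(D/200)^2 = 0.2785^2 = 0.07756225
BA = 3.141593 * 0.07756225 = 0.243669 ≈ 0.2437 m^2

0.2437 m^2


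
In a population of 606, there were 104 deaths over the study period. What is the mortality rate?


Mortality rate = 104 / 606 = 0.171617 ≈ 0.1716

0.1716


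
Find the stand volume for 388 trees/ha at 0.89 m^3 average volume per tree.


V_stand = 388 * 0.89 = 345.32 ≈ 345.3 m^3/ha

345.3 m^3/ha


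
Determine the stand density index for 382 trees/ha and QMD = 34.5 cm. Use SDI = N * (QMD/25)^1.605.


QMD/25 = 34.5/25 = 1.38
(1.38)^1.605 = exp(1.605 * ln(1.38)) = exp(1.605 * 0.322083) = exp(0.516943) = 1.67689
SDI = 382 * 1.67689 = 640.572 ≈ 641

641


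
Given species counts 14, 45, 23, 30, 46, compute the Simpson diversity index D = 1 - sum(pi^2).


Total N = 14 + 45 + 23 + 30 + 46 = 158
Per-species terms:
  p = 14/158 = 0.088608; p^2 = 0.088608^2 = 0.007851
  p = 45/158 = 0.284810; p^2 = 0.284810^2 = 0.081117
  p = 23/158 = 0.145570; p^2 = 0.145570^2 = 0.021191
  p = 30/158 = 0.189873; p^2 = 0.189873^2 = 0.036052
  p = 46/158 = 0.291139; p^2 = 0.291139^2 = 0.084762
sum(p^2) = 0.007851 + 0.081117 + 0.021191 + 0.036052 + 0.084762 = 0.230973
D = 1 - 0.230973 = 0.769027 ≈ 0.7690

0.7690


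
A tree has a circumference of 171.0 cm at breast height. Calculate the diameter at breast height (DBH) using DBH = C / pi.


DBH = C / pi = 171.0 / 3.141593 = 54.4310 ≈ 54.43 cm

54.43 cm


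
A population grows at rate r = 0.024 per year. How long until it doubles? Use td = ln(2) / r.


td = ln(2) / 0.024 = 0.693147 / 0.024 = 28.8811 ≈ 28.9 years

28.9 years


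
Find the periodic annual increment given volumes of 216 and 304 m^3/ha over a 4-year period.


PAI = (V2 - V1) / period = (304 - 216) / 4 = 88 / 4 = 22.00 m^3/ha/yr

22.00 m^3/ha/yr


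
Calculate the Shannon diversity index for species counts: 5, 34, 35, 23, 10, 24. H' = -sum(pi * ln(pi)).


Total N = 5 + 34 + 35 + 23 + 10 + 24 = 131
Per-species terms:
  p = 5/131 = 0.038168; ln(p) = -3.265758; p*ln(p) = 0.038168 * (-3.265758) = -0.124647
  p = 34/131 = 0.259542; ln(p) = -1.348837; p*ln(p) = 0.259542 * (-1.348837) = -0.350080
  p = 35/131 = 0.267176; ln(p) = -1.319848; p*ln(p) = 0.267176 * (-1.319848) = -0.352632
  p = 23/131 = 0.175573; ln(p) = -1.739700; p*ln(p) = 0.175573 * (-1.739700) = -0.305444
  p = 10/131 = 0.076336; ln(p) = -2.572611; p*ln(p) = 0.076336 * (-2.572611) = -0.196383
  p = 24/131 = 0.183206; ln(p) = -1.697144; p*ln(p) = 0.183206 * (-1.697144) = -0.310927
sum(p*ln(p)) = (-0.124647) + (-0.350080) + (-0.352632) + (-0.305444) + (-0.196383) + (-0.310927) = -1.640113
H' = -(-1.640113) = 1.640113 ≈ 1.6401

1.6401


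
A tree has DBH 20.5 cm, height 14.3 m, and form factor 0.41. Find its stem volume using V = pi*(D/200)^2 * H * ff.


(D/200)^2 = (20.5/200)^2 = 0.1025^2 = 0.01050625
BA = 3.141593 * 0.01050625 = 0.0330064 m^2
V = 0.0330064 * 14.3 * 0.41 = 0.193517 ≈ 0.194 m^3

0.194 m^3


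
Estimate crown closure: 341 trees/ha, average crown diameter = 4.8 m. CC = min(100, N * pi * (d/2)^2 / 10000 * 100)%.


(d/2)^2 = (4.8/2)^2 = 2.4^2 = 5.76
Crown area = 3.141593 * 5.76 = 18.0956 m^2
N * area / 10000 * 100 = 341 * 18.0956 / 10000 * 100 = 61.7060
CC = min(100, 61.7060) = 61.7060 ≈ 61.7%

61.7%


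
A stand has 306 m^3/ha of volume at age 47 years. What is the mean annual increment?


MAI = 306 / 47 = 6.5106 ≈ 6.51 m^3/ha/yr

6.51 m^3/ha/yr


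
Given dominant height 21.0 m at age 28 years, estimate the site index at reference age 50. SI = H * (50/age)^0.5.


50/28 = 1.78571
(1.78571)^0.5 = 1.33630
SI = 21.0 * 1.33630 = 28.0623 ≈ 28.1 m

28.1 m


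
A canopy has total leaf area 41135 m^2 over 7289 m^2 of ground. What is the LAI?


LAI = 41135 / 7289 = 5.6434 ≈ 5.64

5.64


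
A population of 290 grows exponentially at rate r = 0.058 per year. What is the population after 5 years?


r*t = 0.058 * 5 = 0.29
exp(0.29) = 1.33643
N = 290 * 1.33643 = 387.565 ≈ 388

388


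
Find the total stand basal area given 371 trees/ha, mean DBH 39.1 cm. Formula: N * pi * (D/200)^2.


(D/200)^2 = (39.1/200)^2 = 0.1955^2 = 0.03822025
Individual BA = 3.141593 * 0.03822025 = 0.120072 m^2
Stand BA = 371 * 0.120072 = 44.5467 ≈ 44.55 m^2/ha

44.55 m^2/ha


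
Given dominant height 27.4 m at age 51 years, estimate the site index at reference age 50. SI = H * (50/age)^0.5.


50/51 = 0.980392
(0.980392)^0.5 = 0.990147
SI = 27.4 * 0.990147 = 27.1300 ≈ 27.1 m

27.1 m


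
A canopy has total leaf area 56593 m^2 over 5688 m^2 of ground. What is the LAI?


LAI = 56593 / 5688 = 9.9495 ≈ 9.95

9.95


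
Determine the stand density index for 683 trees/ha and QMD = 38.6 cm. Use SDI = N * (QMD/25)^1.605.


QMD/25 = 38.6/25 = 1.544
(1.544)^1.605 = exp(1.605 * ln(1.544)) = exp(1.605 * 0.434376) = exp(0.697173) = 2.00807
SDI = 683 * 2.00807 = 1371.51 ≈ 1372

1372


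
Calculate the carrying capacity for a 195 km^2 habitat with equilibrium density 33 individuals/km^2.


K = 33 * 195 = 6435 individuals

6435 individuals


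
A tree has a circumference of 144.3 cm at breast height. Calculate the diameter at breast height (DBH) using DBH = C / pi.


DBH = C / pi = 144.3 / 3.141593 = 45.9321 ≈ 45.93 cm

45.93 cm


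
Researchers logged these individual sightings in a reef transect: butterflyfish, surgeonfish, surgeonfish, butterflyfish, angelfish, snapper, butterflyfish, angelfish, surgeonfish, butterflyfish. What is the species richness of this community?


Total individuals logged = 10
Distinct species (count of individuals): butterflyfish (4), surgeonfish (3), angelfish (2), snapper (1)
Species richness = number of distinct species = 4

4


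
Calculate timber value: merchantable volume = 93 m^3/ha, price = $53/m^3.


Value = 93 * 53 = $4929/ha

$4929/ha


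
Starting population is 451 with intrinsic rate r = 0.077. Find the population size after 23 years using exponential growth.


r*t = 0.077 * 23 = 1.771
exp(1.771) = 5.87673
N = 451 * 5.87673 = 2650.41 ≈ 2650

2650


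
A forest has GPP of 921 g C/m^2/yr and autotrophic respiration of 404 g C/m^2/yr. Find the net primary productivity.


NPP = GPP - Ra = 921 - 404 = 517 g C/m^2/yr

517 g C/m^2/yr


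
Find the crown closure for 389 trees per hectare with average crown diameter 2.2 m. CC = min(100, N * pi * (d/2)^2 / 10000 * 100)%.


(d/2)^2 = (2.2/2)^2 = 1.1^2 = 1.21
Crown area = 3.141593 * 1.21 = 3.80133 m^2
N * area / 10000 * 100 = 389 * 3.80133 / 10000 * 100 = 14.7872
CC = min(100, 14.7872) = 14.7872 ≈ 14.8%

14.8%


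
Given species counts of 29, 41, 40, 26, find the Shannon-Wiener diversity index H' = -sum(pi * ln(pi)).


Total N = 29 + 41 + 40 + 26 = 136
Per-species terms:
  p = 29/136 = 0.213235; ln(p) = -1.545360; p*ln(p) = 0.213235 * (-1.545360) = -0.329525
  p = 41/136 = 0.301471; ln(p) = -1.199081; p*ln(p) = 0.301471 * (-1.199081) = -0.361488
  p = 40/136 = 0.294118; ln(p) = -1.223774; p*ln(p) = 0.294118 * (-1.223774) = -0.359934
  p = 26/136 = 0.191176; ln(p) = -1.654561; p*ln(p) = 0.191176 * (-1.654561) = -0.316312
sum(p*ln(p)) = (-0.329525) + (-0.361488) + (-0.359934) + (-0.316312) = -1.367259
H' = -(-1.367259) = 1.367259 ≈ 1.3673

1.3673


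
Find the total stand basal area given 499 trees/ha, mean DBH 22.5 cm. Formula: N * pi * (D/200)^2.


(D/200)^2 = (22.5/200)^2 = 0.1125^2 = 0.01265625
Individual BA = 3.141593 * 0.01265625 = 0.0397608 m^2
Stand BA = 499 * 0.0397608 = 19.8406 ≈ 19.84 m^2/ha

19.84 m^2/ha


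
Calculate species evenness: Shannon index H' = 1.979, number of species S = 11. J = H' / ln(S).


ln(11) = 2.39790
J = H' / ln(S) = 1.979 / 2.39790 = 0.825305 ≈ 0.8253

0.8253


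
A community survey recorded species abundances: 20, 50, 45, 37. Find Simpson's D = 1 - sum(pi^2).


Total N = 20 + 50 + 45 + 37 = 152
Per-species terms:
  p = 20/152 = 0.131579; p^2 = 0.131579^2 = 0.017313
  p = 50/152 = 0.328947; p^2 = 0.328947^2 = 0.108206
  p = 45/152 = 0.296053; p^2 = 0.296053^2 = 0.087647
  p = 37/152 = 0.243421; p^2 = 0.243421^2 = 0.059254
sum(p^2) = 0.017313 + 0.108206 + 0.087647 + 0.059254 = 0.272420
D = 1 - 0.272420 = 0.727580 ≈ 0.7276

0.7276


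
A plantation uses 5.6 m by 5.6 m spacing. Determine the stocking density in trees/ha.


N = 10000 / 5.6^2 = 10000 / 31.36 = 318.878 ≈ 319 trees/ha

319 trees/ha


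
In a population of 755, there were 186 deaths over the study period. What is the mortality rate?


Mortality rate = 186 / 755 = 0.246358 ≈ 0.2464

0.2464


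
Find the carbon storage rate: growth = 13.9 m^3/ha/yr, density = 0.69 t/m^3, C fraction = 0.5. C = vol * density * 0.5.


C = 13.9 * 0.69 * 0.5 = 4.7955 ≈ 4.80 t C/ha/yr

4.80 t C/ha/yr


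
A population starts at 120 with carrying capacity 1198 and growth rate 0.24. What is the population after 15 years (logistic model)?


(K - N0)/N0 = (1198 - 120)/120 = 1078/120 = 8.98333
r*t = 0.24 * 15 = 3.6; exp(-3.6) = 0.0273237
8.98333 * 0.0273237 = 0.245458
1 + 0.245458 = 1.24546
N = 1198 / 1.24546 = 961.894 ≈ 962

962


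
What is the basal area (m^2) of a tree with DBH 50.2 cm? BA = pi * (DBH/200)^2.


D/200 = 50.2/200 = 0.251 m
(D/200)^2 = 0.251^2 = 0.063001
BA = 3.141593 * 0.063001 = 0.197924 ≈ 0.1979 m^2

0.1979 m^2


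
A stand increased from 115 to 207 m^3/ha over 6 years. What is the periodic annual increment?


PAI = (V2 - V1) / period = (207 - 115) / 6 = 92 / 6 = 15.3333 ≈ 15.33 m^3/ha/yr

15.33 m^3/ha/yr


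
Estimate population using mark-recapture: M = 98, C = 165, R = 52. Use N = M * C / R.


N = M * C / R = 98 * 165 / 52 = 16170 / 52 = 310.96 ≈ 311

311 individuals


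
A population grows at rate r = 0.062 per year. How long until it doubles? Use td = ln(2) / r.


td = ln(2) / 0.062 = 0.693147 / 0.062 = 11.1798 ≈ 11.2 years

11.2 years


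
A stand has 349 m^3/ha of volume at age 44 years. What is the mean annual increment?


MAI = 349 / 44 = 7.9318 ≈ 7.93 m^3/ha/yr

7.93 m^3/ha/yr


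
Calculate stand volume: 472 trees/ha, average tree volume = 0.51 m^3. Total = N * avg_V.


V_stand = 472 * 0.51 = 240.72 ≈ 240.7 m^3/ha

240.7 m^3/ha


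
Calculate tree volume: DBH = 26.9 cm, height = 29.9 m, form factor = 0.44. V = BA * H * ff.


(D/200)^2 = (26.9/200)^2 = 0.1345^2 = 0.01809025
BA = 3.141593 * 0.01809025 = 0.0568322 m^2
V = 0.0568322 * 29.9 * 0.44 = 0.747684 ≈ 0.748 m^3

0.748 m^3


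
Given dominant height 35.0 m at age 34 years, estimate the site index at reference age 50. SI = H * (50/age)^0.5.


50/34 = 1.47059
(1.47059)^0.5 = 1.21268
SI = 35.0 * 1.21268 = 42.4438 ≈ 42.4 m

42.4 m


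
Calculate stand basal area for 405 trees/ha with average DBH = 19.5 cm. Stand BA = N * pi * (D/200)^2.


(D/200)^2 = (19.5/200)^2 = 0.0975^2 = 0.00950625
Individual BA = 3.141593 * 0.00950625 = 0.0298648 m^2
Stand BA = 405 * 0.0298648 = 12.0952 ≈ 12.10 m^2/ha

12.10 m^2/ha


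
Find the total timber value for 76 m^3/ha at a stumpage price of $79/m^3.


Value = 76 * 79 = $6004/ha

$6004/ha


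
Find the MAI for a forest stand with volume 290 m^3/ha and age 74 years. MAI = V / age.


MAI = 290 / 74 = 3.9189 ≈ 3.92 m^3/ha/yr

3.92 m^3/ha/yr


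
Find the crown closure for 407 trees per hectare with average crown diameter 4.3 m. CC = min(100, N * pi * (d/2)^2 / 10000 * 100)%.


(d/2)^2 = (4.3/2)^2 = 2.15^2 = 4.6225
Crown area = 3.141593 * 4.6225 = 14.5220 m^2
N * area / 10000 * 100 = 407 * 14.5220 / 10000 * 100 = 59.1045
CC = min(100, 59.1045) = 59.1045 ≈ 59.1%

59.1%


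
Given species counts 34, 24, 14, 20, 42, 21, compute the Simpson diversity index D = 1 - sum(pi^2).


Total N = 34 + 24 + 14 + 20 + 42 + 21 = 155
Per-species terms:
  p = 34/155 = 0.219355; p^2 = 0.219355^2 = 0.048117
  p = 24/155 = 0.154839; p^2 = 0.154839^2 = 0.023975
  p = 14/155 = 0.090323; p^2 = 0.090323^2 = 0.008158
  p = 20/155 = 0.129032; p^2 = 0.129032^2 = 0.016649
  p = 42/155 = 0.270968; p^2 = 0.270968^2 = 0.073424
  p = 21/155 = 0.135484; p^2 = 0.135484^2 = 0.018356
sum(p^2) = 0.048117 + 0.023975 + 0.008158 + 0.016649 + 0.073424 + 0.018356 = 0.188679
D = 1 - 0.188679 = 0.811321 ≈ 0.8113

0.8113


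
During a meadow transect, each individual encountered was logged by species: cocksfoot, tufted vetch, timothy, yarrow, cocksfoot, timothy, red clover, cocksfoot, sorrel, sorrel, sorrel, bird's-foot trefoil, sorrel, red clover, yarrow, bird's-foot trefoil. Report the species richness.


Total individuals logged = 16
Distinct species (count of individuals): cocksfoot (3), tufted vetch (1), timothy (2), yarrow (2), red clover (2), sorrel (4), bird's-foot trefoil (2)
Species richness = number of distinct species = 7

7


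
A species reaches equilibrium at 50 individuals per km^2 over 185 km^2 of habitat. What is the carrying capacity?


K = 50 * 185 = 9250 individuals

9250 individuals


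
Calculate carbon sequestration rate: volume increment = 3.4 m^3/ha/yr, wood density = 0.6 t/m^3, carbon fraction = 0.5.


C = 3.4 * 0.6 * 0.5 = 1.02 t C/ha/yr

1.02 t C/ha/yr


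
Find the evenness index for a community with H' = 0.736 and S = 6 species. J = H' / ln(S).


ln(6) = 1.79176
J = H' / ln(S) = 0.736 / 1.79176 = 0.410769 ≈ 0.4108

0.4108


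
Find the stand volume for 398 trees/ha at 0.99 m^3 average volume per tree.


V_stand = 398 * 0.99 = 394.02 ≈ 394.0 m^3/ha

394.0 m^3/ha


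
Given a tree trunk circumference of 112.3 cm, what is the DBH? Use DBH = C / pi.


DBH = C / pi = 112.3 / 3.141593 = 35.7462 ≈ 35.75 cm

35.75 cm


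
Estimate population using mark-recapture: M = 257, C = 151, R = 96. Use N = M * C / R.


N = M * C / R = 257 * 151 / 96 = 38807 / 96 = 404.24 ≈ 404

404 individuals


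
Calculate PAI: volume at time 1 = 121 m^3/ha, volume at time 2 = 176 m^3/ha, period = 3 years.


PAI = (V2 - V1) / period = (176 - 121) / 3 = 55 / 3 = 18.3333 ≈ 18.33 m^3/ha/yr

18.33 m^3/ha/yr


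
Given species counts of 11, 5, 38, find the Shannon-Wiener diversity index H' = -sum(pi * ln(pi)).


Total N = 11 + 5 + 38 = 54
Per-species terms:
  p = 11/54 = 0.203704; ln(p) = -1.591087; p*ln(p) = 0.203704 * (-1.591087) = -0.324111
  p = 5/54 = 0.092593; ln(p) = -2.379542; p*ln(p) = 0.092593 * (-2.379542) = -0.220329
  p = 38/54 = 0.703704; ln(p) = -0.351397; p*ln(p) = 0.703704 * (-0.351397) = -0.247279
sum(p*ln(p)) = (-0.324111) + (-0.220329) + (-0.247279) = -0.791719
H' = -(-0.791719) = 0.791719 ≈ 0.7917

0.7917


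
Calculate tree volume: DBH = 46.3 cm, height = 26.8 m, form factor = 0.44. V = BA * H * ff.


(D/200)^2 = (46.3/200)^2 = 0.2315^2 = 0.05359225
BA = 3.141593 * 0.05359225 = 0.168365 m^2
V = 0.168365 * 26.8 * 0.44 = 1.98536 ≈ 1.985 m^3

1.985 m^3


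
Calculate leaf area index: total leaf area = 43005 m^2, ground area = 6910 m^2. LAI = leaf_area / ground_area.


LAI = 43005 / 6910 = 6.2236 ≈ 6.22

6.22


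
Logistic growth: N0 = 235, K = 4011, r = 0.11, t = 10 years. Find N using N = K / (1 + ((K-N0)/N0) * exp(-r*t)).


(K - N0)/N0 = (4011 - 235)/235 = 3776/235 = 16.0681
r*t = 0.11 * 10 = 1.1; exp(-1.1) = 0.332871
16.0681 * 0.332871 = 5.34860
1 + 5.34860 = 6.34860
N = 4011 / 6.34860 = 631.793 ≈ 632

632


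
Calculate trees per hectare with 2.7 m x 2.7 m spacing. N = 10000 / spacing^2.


N = 10000 / 2.7^2 = 10000 / 7.29 = 1371.74 ≈ 1372 trees/ha

1372 trees/ha


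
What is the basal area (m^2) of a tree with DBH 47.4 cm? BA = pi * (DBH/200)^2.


D/200 = 47.4/200 = 0.237 m
(D/200)^2 = 0.237^2 = 0.056169
BA = 3.141593 * 0.056169 = 0.176460 ≈ 0.1765 m^2

0.1765 m^2


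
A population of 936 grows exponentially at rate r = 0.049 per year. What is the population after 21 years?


r*t = 0.049 * 21 = 1.029
exp(1.029) = 2.79827
N = 936 * 2.79827 = 2619.18 ≈ 2619

2619


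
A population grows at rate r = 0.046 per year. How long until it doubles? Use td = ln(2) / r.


td = ln(2) / 0.046 = 0.693147 / 0.046 = 15.0684 ≈ 15.1 years

15.1 years


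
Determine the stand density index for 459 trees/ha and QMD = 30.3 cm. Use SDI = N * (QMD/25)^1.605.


QMD/25 = 30.3/25 = 1.212
(1.212)^1.605 = exp(1.605 * ln(1.212)) = exp(1.605 * 0.192272) = exp(0.308597) = 1.36151
SDI = 459 * 1.36151 = 624.933 ≈ 625

625


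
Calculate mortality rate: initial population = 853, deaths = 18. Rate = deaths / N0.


Mortality rate = 18 / 853 = 0.021102 ≈ 0.0211

0.0211


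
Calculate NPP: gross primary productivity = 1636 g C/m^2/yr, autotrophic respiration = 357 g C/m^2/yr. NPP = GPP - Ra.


NPP = GPP - Ra = 1636 - 357 = 1279 g C/m^2/yr

1279 g C/m^2/yr


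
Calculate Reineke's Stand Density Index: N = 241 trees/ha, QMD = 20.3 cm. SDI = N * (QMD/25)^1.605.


QMD/25 = 20.3/25 = 0.812
(0.812)^1.605 = exp(1.605 * ln(0.812)) = exp(1.605 * (-0.208255)) = exp(-0.334249) = 0.715876
SDI = 241 * 0.715876 = 172.526 ≈ 173

173


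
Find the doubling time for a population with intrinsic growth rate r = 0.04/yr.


td = ln(2) / 0.04 = 0.693147 / 0.04 = 17.3287 ≈ 17.3 years

17.3 years


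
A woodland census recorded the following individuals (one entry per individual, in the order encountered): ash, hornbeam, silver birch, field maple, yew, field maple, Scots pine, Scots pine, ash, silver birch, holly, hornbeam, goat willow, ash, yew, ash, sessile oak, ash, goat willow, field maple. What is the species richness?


Total individuals logged = 20
Distinct species (count of individuals): ash (5), hornbeam (2), silver birch (2), field maple (3), yew (2), Scots pine (2), holly (1), goat willow (2), sessile oak (1)
Species richness = number of distinct species = 9

9


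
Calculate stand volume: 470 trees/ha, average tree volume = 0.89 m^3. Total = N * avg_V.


V_stand = 470 * 0.89 = 418.3 m^3/ha

418.3 m^3/ha


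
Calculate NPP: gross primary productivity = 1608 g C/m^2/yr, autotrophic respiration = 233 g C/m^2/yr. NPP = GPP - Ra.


NPP = GPP - Ra = 1608 - 233 = 1375 g C/m^2/yr

1375 g C/m^2/yr


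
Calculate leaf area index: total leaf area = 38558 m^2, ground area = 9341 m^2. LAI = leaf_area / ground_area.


LAI = 38558 / 9341 = 4.1278 ≈ 4.13

4.13


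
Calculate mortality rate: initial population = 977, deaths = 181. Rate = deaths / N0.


Mortality rate = 181 / 977 = 0.185261 ≈ 0.1853

0.1853


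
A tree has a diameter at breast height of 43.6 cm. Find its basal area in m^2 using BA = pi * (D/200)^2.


D/200 = 43.6/200 = 0.218 m
(D/200)^2 = 0.218^2 = 0.047524
BA = 3.141593 * 0.047524 = 0.149301 ≈ 0.1493 m^2

0.1493 m^2


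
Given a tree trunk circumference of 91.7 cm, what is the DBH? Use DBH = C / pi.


DBH = C / pi = 91.7 / 3.141593 = 29.1890 ≈ 29.19 cm

29.19 cm


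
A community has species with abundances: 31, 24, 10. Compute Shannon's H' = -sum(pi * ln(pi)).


Total N = 31 + 24 + 10 = 65
Per-species terms:
  p = 31/65 = 0.476923; ln(p) = -0.740400; p*ln(p) = 0.476923 * (-0.740400) = -0.353114
  p = 24/65 = 0.369231; ln(p) = -0.996333; p*ln(p) = 0.369231 * (-0.996333) = -0.367877
  p = 10/65 = 0.153846; ln(p) = -1.871803; p*ln(p) = 0.153846 * (-1.871803) = -0.287969
sum(p*ln(p)) = (-0.353114) + (-0.367877) + (-0.287969) = -1.008960
H' = -(-1.008960) = 1.008960 ≈ 1.0090

1.0090


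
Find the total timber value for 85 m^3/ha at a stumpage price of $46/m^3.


Value = 85 * 46 = $3910/ha

$3910/ha


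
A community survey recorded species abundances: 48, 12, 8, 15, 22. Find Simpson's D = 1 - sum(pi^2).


Total N = 48 + 12 + 8 + 15 + 22 = 105
Per-species terms:
  p = 48/105 = 0.457143; p^2 = 0.457143^2 = 0.208980
  p = 12/105 = 0.114286; p^2 = 0.114286^2 = 0.013061
  p = 8/105 = 0.076190; p^2 = 0.076190^2 = 0.005805
  p = 15/105 = 0.142857; p^2 = 0.142857^2 = 0.020408
  p = 22/105 = 0.209524; p^2 = 0.209524^2 = 0.043900
sum(p^2) = 0.208980 + 0.013061 + 0.005805 + 0.020408 + 0.043900 = 0.292154
D = 1 - 0.292154 = 0.707846 ≈ 0.7078

0.7078


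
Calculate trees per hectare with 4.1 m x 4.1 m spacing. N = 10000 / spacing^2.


N = 10000 / 4.1^2 = 10000 / 16.81 = 594.884 ≈ 595 trees/ha

595 trees/ha


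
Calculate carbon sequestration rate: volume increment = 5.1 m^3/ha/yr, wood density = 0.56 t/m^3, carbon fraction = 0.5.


C = 5.1 * 0.56 * 0.5 = 1.428 ≈ 1.43 t C/ha/yr

1.43 t C/ha/yr


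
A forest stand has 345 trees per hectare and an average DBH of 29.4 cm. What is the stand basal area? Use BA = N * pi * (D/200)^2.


(D/200)^2 = (29.4/200)^2 = 0.147^2 = 0.021609
Individual BA = 3.141593 * 0.021609 = 0.0678867 m^2
Stand BA = 345 * 0.0678867 = 23.4209 ≈ 23.42 m^2/ha

23.42 m^2/ha


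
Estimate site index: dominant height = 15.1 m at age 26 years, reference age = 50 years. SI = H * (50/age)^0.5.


50/26 = 1.92308
(1.92308)^0.5 = 1.38675
SI = 15.1 * 1.38675 = 20.9399 ≈ 20.9 m

20.9 m


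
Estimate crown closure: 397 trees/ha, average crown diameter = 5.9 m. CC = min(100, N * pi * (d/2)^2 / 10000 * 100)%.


(d/2)^2 = (5.9/2)^2 = 2.95^2 = 8.7025
Crown area = 3.141593 * 8.7025 = 27.3397 m^2
N * area / 10000 * 100 = 397 * 27.3397 / 10000 * 100 = 108.539
CC = min(100, 108.539) = 100%

100%


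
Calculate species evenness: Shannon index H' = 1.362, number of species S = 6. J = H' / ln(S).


ln(6) = 1.79176
J = H' / ln(S) = 1.362 / 1.79176 = 0.760146 ≈ 0.7601

0.7601


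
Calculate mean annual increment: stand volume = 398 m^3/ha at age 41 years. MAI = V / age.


MAI = 398 / 41 = 9.7073 ≈ 9.71 m^3/ha/yr

9.71 m^3/ha/yr


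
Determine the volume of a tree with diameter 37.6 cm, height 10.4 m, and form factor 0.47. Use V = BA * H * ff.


(D/200)^2 = (37.6/200)^2 = 0.188^2 = 0.035344
BA = 3.141593 * 0.035344 = 0.111036 m^2
V = 0.111036 * 10.4 * 0.47 = 0.542744 ≈ 0.543 m^3

0.543 m^3


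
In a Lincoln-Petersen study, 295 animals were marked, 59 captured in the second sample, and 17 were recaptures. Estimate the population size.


N = M * C / R = 295 * 59 / 17 = 17405 / 17 = 1023.82 ≈ 1024

1024 individuals


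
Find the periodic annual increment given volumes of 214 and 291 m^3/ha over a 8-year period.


PAI = (V2 - V1) / period = (291 - 214) / 8 = 77 / 8 = 9.6250 ≈ 9.63 m^3/ha/yr

9.63 m^3/ha/yr


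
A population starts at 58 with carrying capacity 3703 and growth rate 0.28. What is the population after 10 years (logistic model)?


(K - N0)/N0 = (3703 - 58)/58 = 3645/58 = 62.8448
r*t = 0.28 * 10 = 2.8; exp(-2.8) = 0.0608101
62.8448 * 0.0608101 = 3.82160
1 + 3.82160 = 4.82160
N = 3703 / 4.82160 = 768.002 ≈ 768

768


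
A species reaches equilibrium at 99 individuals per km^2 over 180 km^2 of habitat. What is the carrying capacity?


K = 99 * 180 = 17820 individuals

17820 individuals


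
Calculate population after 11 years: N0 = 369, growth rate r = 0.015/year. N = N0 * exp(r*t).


r*t = 0.015 * 11 = 0.165
exp(0.165) = 1.17939
N = 369 * 1.17939 = 435.195 ≈ 435

435


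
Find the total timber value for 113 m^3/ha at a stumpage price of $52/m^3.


Value = 113 * 52 = $5876/ha

$5876/ha


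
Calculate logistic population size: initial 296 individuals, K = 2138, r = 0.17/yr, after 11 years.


(K - N0)/N0 = (2138 - 296)/296 = 1842/296 = 6.22297
r*t = 0.17 * 11 = 1.87; exp(-1.87) = 0.154124
6.22297 * 0.154124 = 0.959109
1 + 0.959109 = 1.95911
N = 2138 / 1.95911 = 1091.31 ≈ 1091

1091


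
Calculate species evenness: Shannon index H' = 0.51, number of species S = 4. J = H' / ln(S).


ln(4) = 1.38629
J = H' / ln(S) = 0.51 / 1.38629 = 0.367888 ≈ 0.3679

0.3679


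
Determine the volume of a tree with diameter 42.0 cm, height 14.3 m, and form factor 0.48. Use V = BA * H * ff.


(D/200)^2 = (42.0/200)^2 = 0.21^2 = 0.0441
BA = 3.141593 * 0.0441 = 0.138544 m^2
V = 0.138544 * 14.3 * 0.48 = 0.950966 ≈ 0.951 m^3

0.951 m^3


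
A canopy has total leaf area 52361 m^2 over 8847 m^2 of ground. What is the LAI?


LAI = 52361 / 8847 = 5.9185 ≈ 5.92

5.92


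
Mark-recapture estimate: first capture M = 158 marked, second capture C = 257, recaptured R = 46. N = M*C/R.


N = M * C / R = 158 * 257 / 46 = 40606 / 46 = 882.74 ≈ 883

883 individuals
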